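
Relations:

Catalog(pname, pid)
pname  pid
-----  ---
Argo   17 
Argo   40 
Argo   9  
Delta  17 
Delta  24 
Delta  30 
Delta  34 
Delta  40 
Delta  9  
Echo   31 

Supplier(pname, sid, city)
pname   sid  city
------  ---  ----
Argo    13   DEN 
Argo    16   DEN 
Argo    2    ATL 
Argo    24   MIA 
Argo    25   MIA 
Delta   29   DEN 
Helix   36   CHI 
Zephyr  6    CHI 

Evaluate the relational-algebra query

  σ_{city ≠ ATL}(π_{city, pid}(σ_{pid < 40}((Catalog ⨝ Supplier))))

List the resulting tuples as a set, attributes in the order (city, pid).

{(DEN, 17), (DEN, 24), (DEN, 30), (DEN, 34), (DEN, 9), (MIA, 17), (MIA, 9)}

Catalog ⋈ Supplier (natural join on pname): {(Argo, 17, 13, DEN), (Argo, 17, 16, DEN), (Argo, 17, 2, ATL), (Argo, 17, 24, MIA), (Argo, 17, 25, MIA), (Argo, 40, 13, DEN), (Argo, 40, 16, DEN), (Argo, 40, 2, ATL), (Argo, 40, 24, MIA), (Argo, 40, 25, MIA), (Argo, 9, 13, DEN), (Argo, 9, 16, DEN), (Argo, 9, 2, ATL), (Argo, 9, 24, MIA), (Argo, 9, 25, MIA), (Delta, 17, 29, DEN), (Delta, 24, 29, DEN), (Delta, 30, 29, DEN), (Delta, 34, 29, DEN), (Delta, 40, 29, DEN), (Delta, 9, 29, DEN)}
Apply σ_{pid < 40}; surviving tuples: {(Argo, 17, 13, DEN), (Argo, 17, 16, DEN), (Argo, 17, 2, ATL), (Argo, 17, 24, MIA), (Argo, 17, 25, MIA), (Argo, 9, 13, DEN), (Argo, 9, 16, DEN), (Argo, 9, 2, ATL), (Argo, 9, 24, MIA), (Argo, 9, 25, MIA), (Delta, 17, 29, DEN), (Delta, 24, 29, DEN), (Delta, 30, 29, DEN), (Delta, 34, 29, DEN), (Delta, 9, 29, DEN)}
π[city, pid]: project onto (city, pid) (6 duplicate(s) eliminated) → {(ATL, 17), (ATL, 9), (DEN, 17), (DEN, 24), (DEN, 30), (DEN, 34), (DEN, 9), (MIA, 17), (MIA, 9)}
Apply σ_{city ≠ ATL}; surviving tuples: {(DEN, 17), (DEN, 24), (DEN, 30), (DEN, 34), (DEN, 9), (MIA, 17), (MIA, 9)}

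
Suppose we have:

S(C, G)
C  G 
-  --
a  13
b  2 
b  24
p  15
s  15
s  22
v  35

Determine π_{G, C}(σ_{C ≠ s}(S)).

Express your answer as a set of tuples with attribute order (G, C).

{(13, a), (15, p), (2, b), (24, b), (35, v)}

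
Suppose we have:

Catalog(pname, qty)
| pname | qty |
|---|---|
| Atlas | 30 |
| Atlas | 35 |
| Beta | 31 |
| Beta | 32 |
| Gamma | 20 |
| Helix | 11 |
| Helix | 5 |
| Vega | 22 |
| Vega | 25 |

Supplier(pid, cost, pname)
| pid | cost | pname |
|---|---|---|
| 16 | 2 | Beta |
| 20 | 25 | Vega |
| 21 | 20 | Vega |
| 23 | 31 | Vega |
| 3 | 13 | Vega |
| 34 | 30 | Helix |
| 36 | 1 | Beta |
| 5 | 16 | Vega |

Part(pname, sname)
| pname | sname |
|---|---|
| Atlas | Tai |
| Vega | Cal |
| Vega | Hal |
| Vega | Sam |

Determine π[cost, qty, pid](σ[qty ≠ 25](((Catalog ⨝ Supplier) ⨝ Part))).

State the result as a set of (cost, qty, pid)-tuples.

{(13, 22, 3), (16, 22, 5), (20, 22, 21), (25, 22, 20), (31, 22, 23)}

Natural join on pname: {(Beta, 31, 16, 2), (Beta, 31, 36, 1), (Beta, 32, 16, 2), (Beta, 32, 36, 1), (Helix, 11, 34, 30), (Helix, 5, 34, 30), (Vega, 22, 20, 25), (Vega, 22, 21, 20), (Vega, 22, 23, 31), (Vega, 22, 3, 13), (Vega, 22, 5, 16), (Vega, 25, 20, 25), (Vega, 25, 21, 20), (Vega, 25, 23, 31), (Vega, 25, 3, 13), (Vega, 25, 5, 16)}
Natural join on pname: {(Vega, 22, 20, 25, Cal), (Vega, 22, 20, 25, Hal), (Vega, 22, 20, 25, Sam), (Vega, 22, 21, 20, Cal), (Vega, 22, 21, 20, Hal), (Vega, 22, 21, 20, Sam), (Vega, 22, 23, 31, Cal), (Vega, 22, 23, 31, Hal), (Vega, 22, 23, 31, Sam), (Vega, 22, 3, 13, Cal), (Vega, 22, 3, 13, Hal), (Vega, 22, 3, 13, Sam), (Vega, 22, 5, 16, Cal), (Vega, 22, 5, 16, Hal), (Vega, 22, 5, 16, Sam), (Vega, 25, 20, 25, Cal), (Vega, 25, 20, 25, Hal), (Vega, 25, 20, 25, Sam), (Vega, 25, 21, 20, Cal), (Vega, 25, 21, 20, Hal), (Vega, 25, 21, 20, Sam), (Vega, 25, 23, 31, Cal), (Vega, 25, 23, 31, Hal), (Vega, 25, 23, 31, Sam), (Vega, 25, 3, 13, Cal), (Vega, 25, 3, 13, Hal), (Vega, 25, 3, 13, Sam), (Vega, 25, 5, 16, Cal), (Vega, 25, 5, 16, Hal), (Vega, 25, 5, 16, Sam)}
Filtering on qty ≠ 25 leaves {(Vega, 22, 20, 25, Cal), (Vega, 22, 20, 25, Hal), (Vega, 22, 20, 25, Sam), (Vega, 22, 21, 20, Cal), (Vega, 22, 21, 20, Hal), (Vega, 22, 21, 20, Sam), (Vega, 22, 23, 31, Cal), (Vega, 22, 23, 31, Hal), (Vega, 22, 23, 31, Sam), (Vega, 22, 3, 13, Cal), (Vega, 22, 3, 13, Hal), (Vega, 22, 3, 13, Sam), (Vega, 22, 5, 16, Cal), (Vega, 22, 5, 16, Hal), (Vega, 22, 5, 16, Sam)}.
π[cost, qty, pid]: project onto (cost, qty, pid) (10 duplicate(s) eliminated) → {(13, 22, 3), (16, 22, 5), (20, 22, 21), (25, 22, 20), (31, 22, 23)}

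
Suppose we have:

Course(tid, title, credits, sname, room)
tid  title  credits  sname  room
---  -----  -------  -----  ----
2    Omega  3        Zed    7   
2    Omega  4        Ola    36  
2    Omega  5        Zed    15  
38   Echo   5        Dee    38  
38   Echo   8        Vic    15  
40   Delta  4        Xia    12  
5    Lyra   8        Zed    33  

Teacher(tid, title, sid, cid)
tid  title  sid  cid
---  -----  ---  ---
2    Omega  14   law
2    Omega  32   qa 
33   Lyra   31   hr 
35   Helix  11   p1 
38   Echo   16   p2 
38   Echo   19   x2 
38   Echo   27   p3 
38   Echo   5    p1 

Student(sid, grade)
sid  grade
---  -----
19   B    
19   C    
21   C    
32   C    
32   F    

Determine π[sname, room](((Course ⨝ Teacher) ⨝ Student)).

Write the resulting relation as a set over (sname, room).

{(Dee, 38), (Ola, 36), (Vic, 15), (Zed, 15), (Zed, 7)}

Course ⋈ Teacher (natural join on tid, title): {(2, Omega, 3, Zed, 7, 14, law), (2, Omega, 3, Zed, 7, 32, qa), (2, Omega, 4, Ola, 36, 14, law), (2, Omega, 4, Ola, 36, 32, qa), (2, Omega, 5, Zed, 15, 14, law), (2, Omega, 5, Zed, 15, 32, qa), (38, Echo, 5, Dee, 38, 16, p2), (38, Echo, 5, Dee, 38, 19, x2), (38, Echo, 5, Dee, 38, 27, p3), (38, Echo, 5, Dee, 38, 5, p1), (38, Echo, 8, Vic, 15, 16, p2), (38, Echo, 8, Vic, 15, 19, x2), (38, Echo, 8, Vic, 15, 27, p3), (38, Echo, 8, Vic, 15, 5, p1)}
(Course ⨝ Teacher) ⋈ Student (natural join on sid): {(2, Omega, 3, Zed, 7, 32, qa, C), (2, Omega, 3, Zed, 7, 32, qa, F), (2, Omega, 4, Ola, 36, 32, qa, C), (2, Omega, 4, Ola, 36, 32, qa, F), (2, Omega, 5, Zed, 15, 32, qa, C), (2, Omega, 5, Zed, 15, 32, qa, F), (38, Echo, 5, Dee, 38, 19, x2, B), (38, Echo, 5, Dee, 38, 19, x2, C), (38, Echo, 8, Vic, 15, 19, x2, B), (38, Echo, 8, Vic, 15, 19, x2, C)}
π[sname, room]: project onto (sname, room) (5 duplicate(s) eliminated) → {(Dee, 38), (Ola, 36), (Vic, 15), (Zed, 15), (Zed, 7)}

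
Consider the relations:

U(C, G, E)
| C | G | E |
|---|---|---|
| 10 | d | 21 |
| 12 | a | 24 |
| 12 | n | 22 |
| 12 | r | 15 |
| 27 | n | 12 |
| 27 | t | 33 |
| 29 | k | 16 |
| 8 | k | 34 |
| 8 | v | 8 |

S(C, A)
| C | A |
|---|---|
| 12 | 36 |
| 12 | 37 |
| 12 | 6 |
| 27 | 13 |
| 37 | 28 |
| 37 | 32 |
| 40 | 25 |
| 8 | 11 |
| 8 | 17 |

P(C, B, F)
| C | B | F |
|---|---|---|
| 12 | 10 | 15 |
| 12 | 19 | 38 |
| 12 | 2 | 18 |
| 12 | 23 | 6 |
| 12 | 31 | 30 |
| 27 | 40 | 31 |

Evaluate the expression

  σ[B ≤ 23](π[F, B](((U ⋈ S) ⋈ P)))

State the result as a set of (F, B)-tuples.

{(15, 10), (18, 2), (38, 19), (6, 23)}

Natural join on C: {(12, a, 24, 36), (12, a, 24, 37), (12, a, 24, 6), (12, n, 22, 36), (12, n, 22, 37), (12, n, 22, 6), (12, r, 15, 36), (12, r, 15, 37), (12, r, 15, 6), (27, n, 12, 13), (27, t, 33, 13), (8, k, 34, 11), (8, k, 34, 17), (8, v, 8, 11), (8, v, 8, 17)}
Natural join on C: {(12, a, 24, 36, 10, 15), (12, a, 24, 36, 19, 38), (12, a, 24, 36, 2, 18), (12, a, 24, 36, 23, 6), (12, a, 24, 36, 31, 30), (12, a, 24, 37, 10, 15), (12, a, 24, 37, 19, 38), (12, a, 24, 37, 2, 18), (12, a, 24, 37, 23, 6), (12, a, 24, 37, 31, 30), (12, a, 24, 6, 10, 15), (12, a, 24, 6, 19, 38), (12, a, 24, 6, 2, 18), (12, a, 24, 6, 23, 6), (12, a, 24, 6, 31, 30), (12, n, 22, 36, 10, 15), (12, n, 22, 36, 19, 38), (12, n, 22, 36, 2, 18), (12, n, 22, 36, 23, 6), (12, n, 22, 36, 31, 30), (12, n, 22, 37, 10, 15), (12, n, 22, 37, 19, 38), (12, n, 22, 37, 2, 18), (12, n, 22, 37, 23, 6), (12, n, 22, 37, 31, 30), (12, n, 22, 6, 10, 15), (12, n, 22, 6, 19, 38), (12, n, 22, 6, 2, 18), (12, n, 22, 6, 23, 6), (12, n, 22, 6, 31, 30), (12, r, 15, 36, 10, 15), (12, r, 15, 36, 19, 38), (12, r, 15, 36, 2, 18), (12, r, 15, 36, 23, 6), (12, r, 15, 36, 31, 30), (12, r, 15, 37, 10, 15), (12, r, 15, 37, 19, 38), (12, r, 15, 37, 2, 18), (12, r, 15, 37, 23, 6), (12, r, 15, 37, 31, 30), (12, r, 15, 6, 10, 15), (12, r, 15, 6, 19, 38), (12, r, 15, 6, 2, 18), (12, r, 15, 6, 23, 6), (12, r, 15, 6, 31, 30), (27, n, 12, 13, 40, 31), (27, t, 33, 13, 40, 31)}
Keep only column(s) F, B (41 duplicate(s) eliminated): {(15, 10), (18, 2), (30, 31), (31, 40), (38, 19), (6, 23)}
Selection B ≤ 23: {(15, 10), (18, 2), (38, 19), (6, 23)}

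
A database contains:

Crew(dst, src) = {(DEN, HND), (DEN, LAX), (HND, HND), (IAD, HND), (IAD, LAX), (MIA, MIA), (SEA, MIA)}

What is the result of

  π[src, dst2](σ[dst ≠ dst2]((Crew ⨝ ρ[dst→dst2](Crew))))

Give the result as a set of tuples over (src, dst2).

{(HND, DEN), (HND, HND), (HND, IAD), (LAX, DEN), (LAX, IAD), (MIA, MIA), (MIA, SEA)}

ρ[dst→dst2]: schema becomes (dst2, src); tuples unchanged.
Crew ⋈ ρ[dst→dst2](Crew) (natural join on src): {(DEN, HND, DEN), (DEN, HND, HND), (DEN, HND, IAD), (DEN, LAX, DEN), (DEN, LAX, IAD), (HND, HND, DEN), (HND, HND, HND), (HND, HND, IAD), (IAD, HND, DEN), (IAD, HND, HND), (IAD, HND, IAD), (IAD, LAX, DEN), (IAD, LAX, IAD), (MIA, MIA, MIA), (MIA, MIA, SEA), (SEA, MIA, MIA), (SEA, MIA, SEA)}
Filtering on dst ≠ dst2 leaves {(DEN, HND, HND), (DEN, HND, IAD), (DEN, LAX, IAD), (HND, HND, DEN), (HND, HND, IAD), (IAD, HND, DEN), (IAD, HND, HND), (IAD, LAX, DEN), (MIA, MIA, SEA), (SEA, MIA, MIA)}.
Projecting to src, dst2 (3 duplicate(s) eliminated): {(HND, DEN), (HND, HND), (HND, IAD), (LAX, DEN), (LAX, IAD), (MIA, MIA), (MIA, SEA)}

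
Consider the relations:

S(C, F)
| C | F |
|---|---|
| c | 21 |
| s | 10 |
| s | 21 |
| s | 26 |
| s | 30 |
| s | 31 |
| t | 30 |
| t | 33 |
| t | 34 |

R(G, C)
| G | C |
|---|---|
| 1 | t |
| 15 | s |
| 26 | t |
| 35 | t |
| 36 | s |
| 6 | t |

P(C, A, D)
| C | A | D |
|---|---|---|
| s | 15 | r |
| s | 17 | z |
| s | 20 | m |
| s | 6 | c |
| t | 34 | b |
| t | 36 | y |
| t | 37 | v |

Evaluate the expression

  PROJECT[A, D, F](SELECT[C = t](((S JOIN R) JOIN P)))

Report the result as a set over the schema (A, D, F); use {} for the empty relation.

{(34, b, 30), (34, b, 33), (34, b, 34), (36, y, 30), (36, y, 33), (36, y, 34), (37, v, 30), (37, v, 33), (37, v, 34)}

Joining S and R on C yields {(s, 10, 15), (s, 10, 36), (s, 21, 15), (s, 21, 36), (s, 26, 15), (s, 26, 36), (s, 30, 15), (s, 30, 36), (s, 31, 15), (s, 31, 36), (t, 30, 1), (t, 30, 26), (t, 30, 35), (t, 30, 6), (t, 33, 1), (t, 33, 26), (t, 33, 35), (t, 33, 6), (t, 34, 1), (t, 34, 26), (t, 34, 35), (t, 34, 6)}.
Joining (S JOIN R) and P on C yields {(s, 10, 15, 15, r), (s, 10, 15, 17, z), (s, 10, 15, 20, m), (s, 10, 15, 6, c), (s, 10, 36, 15, r), (s, 10, 36, 17, z), (s, 10, 36, 20, m), (s, 10, 36, 6, c), (s, 21, 15, 15, r), (s, 21, 15, 17, z), (s, 21, 15, 20, m), (s, 21, 15, 6, c), (s, 21, 36, 15, r), (s, 21, 36, 17, z), (s, 21, 36, 20, m), (s, 21, 36, 6, c), (s, 26, 15, 15, r), (s, 26, 15, 17, z), (s, 26, 15, 20, m), (s, 26, 15, 6, c), (s, 26, 36, 15, r), (s, 26, 36, 17, z), (s, 26, 36, 20, m), (s, 26, 36, 6, c), (s, 30, 15, 15, r), (s, 30, 15, 17, z), (s, 30, 15, 20, m), (s, 30, 15, 6, c), (s, 30, 36, 15, r), (s, 30, 36, 17, z), (s, 30, 36, 20, m), (s, 30, 36, 6, c), (s, 31, 15, 15, r), (s, 31, 15, 17, z), (s, 31, 15, 20, m), (s, 31, 15, 6, c), (s, 31, 36, 15, r), (s, 31, 36, 17, z), (s, 31, 36, 20, m), (s, 31, 36, 6, c), (t, 30, 1, 34, b), (t, 30, 1, 36, y), (t, 30, 1, 37, v), (t, 30, 26, 34, b), (t, 30, 26, 36, y), (t, 30, 26, 37, v), (t, 30, 35, 34, b), (t, 30, 35, 36, y), (t, 30, 35, 37, v), (t, 30, 6, 34, b), (t, 30, 6, 36, y), (t, 30, 6, 37, v), (t, 33, 1, 34, b), (t, 33, 1, 36, y), (t, 33, 1, 37, v), (t, 33, 26, 34, b), (t, 33, 26, 36, y), (t, 33, 26, 37, v), (t, 33, 35, 34, b), (t, 33, 35, 36, y), (t, 33, 35, 37, v), (t, 33, 6, 34, b), (t, 33, 6, 36, y), (t, 33, 6, 37, v), (t, 34, 1, 34, b), (t, 34, 1, 36, y), (t, 34, 1, 37, v), (t, 34, 26, 34, b), (t, 34, 26, 36, y), (t, 34, 26, 37, v), (t, 34, 35, 34, b), (t, 34, 35, 36, y), (t, 34, 35, 37, v), (t, 34, 6, 34, b), (t, 34, 6, 36, y), (t, 34, 6, 37, v)}.
Selection C = t: {(t, 30, 1, 34, b), (t, 30, 1, 36, y), (t, 30, 1, 37, v), (t, 30, 26, 34, b), (t, 30, 26, 36, y), (t, 30, 26, 37, v), (t, 30, 35, 34, b), (t, 30, 35, 36, y), (t, 30, 35, 37, v), (t, 30, 6, 34, b), (t, 30, 6, 36, y), (t, 30, 6, 37, v), (t, 33, 1, 34, b), (t, 33, 1, 36, y), (t, 33, 1, 37, v), (t, 33, 26, 34, b), (t, 33, 26, 36, y), (t, 33, 26, 37, v), (t, 33, 35, 34, b), (t, 33, 35, 36, y), (t, 33, 35, 37, v), (t, 33, 6, 34, b), (t, 33, 6, 36, y), (t, 33, 6, 37, v), (t, 34, 1, 34, b), (t, 34, 1, 36, y), (t, 34, 1, 37, v), (t, 34, 26, 34, b), (t, 34, 26, 36, y), (t, 34, 26, 37, v), (t, 34, 35, 34, b), (t, 34, 35, 36, y), (t, 34, 35, 37, v), (t, 34, 6, 34, b), (t, 34, 6, 36, y), (t, 34, 6, 37, v)}
π[A, D, F]: project onto (A, D, F) (27 duplicate(s) eliminated) → {(34, b, 30), (34, b, 33), (34, b, 34), (36, y, 30), (36, y, 33), (36, y, 34), (37, v, 30), (37, v, 33), (37, v, 34)}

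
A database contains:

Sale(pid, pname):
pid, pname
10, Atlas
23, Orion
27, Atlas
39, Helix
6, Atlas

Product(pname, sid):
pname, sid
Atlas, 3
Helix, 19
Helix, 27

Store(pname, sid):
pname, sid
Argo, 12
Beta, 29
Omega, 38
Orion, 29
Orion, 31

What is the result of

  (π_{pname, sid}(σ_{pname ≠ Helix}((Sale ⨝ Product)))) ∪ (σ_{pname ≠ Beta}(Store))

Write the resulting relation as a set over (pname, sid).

{(Argo, 12), (Atlas, 3), (Omega, 38), (Orion, 29), (Orion, 31)}

Joining Sale and Product on pname yields {(10, Atlas, 3), (27, Atlas, 3), (39, Helix, 19), (39, Helix, 27), (6, Atlas, 3)}.
Selection pname ≠ Helix: {(10, Atlas, 3), (27, Atlas, 3), (6, Atlas, 3)}
π[pname, sid]: project onto (pname, sid) (2 duplicate(s) eliminated) → {(Atlas, 3)}
Selection pname ≠ Beta: {(Argo, 12), (Omega, 38), (Orion, 29), (Orion, 31)}
Taking the union: {(Argo, 12), (Atlas, 3), (Omega, 38), (Orion, 29), (Orion, 31)}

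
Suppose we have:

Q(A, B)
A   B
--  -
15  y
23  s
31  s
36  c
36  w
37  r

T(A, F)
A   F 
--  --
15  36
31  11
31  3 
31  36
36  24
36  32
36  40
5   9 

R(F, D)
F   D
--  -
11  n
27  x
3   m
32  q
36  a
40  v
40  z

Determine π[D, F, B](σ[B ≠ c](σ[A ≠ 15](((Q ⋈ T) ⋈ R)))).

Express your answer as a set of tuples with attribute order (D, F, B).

{(a, 36, s), (m, 3, s), (n, 11, s), (q, 32, w), (v, 40, w), (z, 40, w)}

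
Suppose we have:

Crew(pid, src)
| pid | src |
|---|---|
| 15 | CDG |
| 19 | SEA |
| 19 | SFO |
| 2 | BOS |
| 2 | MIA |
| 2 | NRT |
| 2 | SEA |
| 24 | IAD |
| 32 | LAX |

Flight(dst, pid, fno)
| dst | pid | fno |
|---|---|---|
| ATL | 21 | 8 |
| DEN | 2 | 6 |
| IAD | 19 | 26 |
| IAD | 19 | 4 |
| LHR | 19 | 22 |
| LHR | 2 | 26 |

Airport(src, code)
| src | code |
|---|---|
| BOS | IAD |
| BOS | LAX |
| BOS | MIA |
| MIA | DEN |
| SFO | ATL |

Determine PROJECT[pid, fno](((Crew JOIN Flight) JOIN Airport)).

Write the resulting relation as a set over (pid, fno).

{(19, 22), (19, 26), (19, 4), (2, 26), (2, 6)}

Natural join on pid: {(19, SEA, IAD, 26), (19, SEA, IAD, 4), (19, SEA, LHR, 22), (19, SFO, IAD, 26), (19, SFO, IAD, 4), (19, SFO, LHR, 22), (2, BOS, DEN, 6), (2, BOS, LHR, 26), (2, MIA, DEN, 6), (2, MIA, LHR, 26), (2, NRT, DEN, 6), (2, NRT, LHR, 26), (2, SEA, DEN, 6), (2, SEA, LHR, 26)}
Natural join on src: {(19, SFO, IAD, 26, ATL), (19, SFO, IAD, 4, ATL), (19, SFO, LHR, 22, ATL), (2, BOS, DEN, 6, IAD), (2, BOS, DEN, 6, LAX), (2, BOS, DEN, 6, MIA), (2, BOS, LHR, 26, IAD), (2, BOS, LHR, 26, LAX), (2, BOS, LHR, 26, MIA), (2, MIA, DEN, 6, DEN), (2, MIA, LHR, 26, DEN)}
π_{pid, fno} gives {(19, 22), (19, 26), (19, 4), (2, 26), (2, 6)} (6 duplicate(s) eliminated).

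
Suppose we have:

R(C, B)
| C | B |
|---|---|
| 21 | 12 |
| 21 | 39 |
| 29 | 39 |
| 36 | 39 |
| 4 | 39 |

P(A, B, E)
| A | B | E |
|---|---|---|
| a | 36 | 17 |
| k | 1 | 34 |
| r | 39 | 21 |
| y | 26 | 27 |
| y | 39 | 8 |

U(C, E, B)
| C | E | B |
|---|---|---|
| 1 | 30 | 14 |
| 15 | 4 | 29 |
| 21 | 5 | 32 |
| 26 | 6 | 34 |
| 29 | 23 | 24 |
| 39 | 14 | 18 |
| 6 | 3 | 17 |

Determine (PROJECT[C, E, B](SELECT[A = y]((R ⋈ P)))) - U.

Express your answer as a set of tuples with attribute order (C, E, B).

{(21, 8, 39), (29, 8, 39), (36, 8, 39), (4, 8, 39)}

Natural join on B: {(21, 39, r, 21), (21, 39, y, 8), (29, 39, r, 21), (29, 39, y, 8), (36, 39, r, 21), (36, 39, y, 8), (4, 39, r, 21), (4, 39, y, 8)}
Selection A = y: {(21, 39, y, 8), (29, 39, y, 8), (36, 39, y, 8), (4, 39, y, 8)}
Keep only column(s) C, E, B: {(21, 8, 39), (29, 8, 39), (36, 8, 39), (4, 8, 39)}
Taking the difference: {(21, 8, 39), (29, 8, 39), (36, 8, 39), (4, 8, 39)}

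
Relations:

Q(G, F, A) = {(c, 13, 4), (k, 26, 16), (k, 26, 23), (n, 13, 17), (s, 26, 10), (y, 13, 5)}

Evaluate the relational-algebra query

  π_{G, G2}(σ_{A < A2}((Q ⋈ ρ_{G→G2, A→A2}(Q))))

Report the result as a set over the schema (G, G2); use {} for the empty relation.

ρ[G→G2, A→A2]: schema becomes (G2, F, A2); tuples unchanged.
Joining Q and ρ_{G→G2, A→A2}(Q) on F yields {(c, 13, 4, c, 4), (c, 13, 4, n, 17), (c, 13, 4, y, 5), (k, 26, 16, k, 16), (k, 26, 16, k, 23), (k, 26, 16, s, 10), (k, 26, 23, k, 16), (k, 26, 23, k, 23), (k, 26, 23, s, 10), (n, 13, 17, c, 4), (n, 13, 17, n, 17), (n, 13, 17, y, 5), (s, 26, 10, k, 16), (s, 26, 10, k, 23), (s, 26, 10, s, 10), (y, 13, 5, c, 4), (y, 13, 5, n, 17), (y, 13, 5, y, 5)}.
Selection A < A2: {(c, 13, 4, n, 17), (c, 13, 4, y, 5), (k, 26, 16, k, 23), (s, 26, 10, k, 16), (s, 26, 10, k, 23), (y, 13, 5, n, 17)}
Keep only column(s) G, G2 (1 duplicate(s) eliminated): {(c, n), (c, y), (k, k), (s, k), (y, n)}

{(c, n), (c, y), (k, k), (s, k), (y, n)}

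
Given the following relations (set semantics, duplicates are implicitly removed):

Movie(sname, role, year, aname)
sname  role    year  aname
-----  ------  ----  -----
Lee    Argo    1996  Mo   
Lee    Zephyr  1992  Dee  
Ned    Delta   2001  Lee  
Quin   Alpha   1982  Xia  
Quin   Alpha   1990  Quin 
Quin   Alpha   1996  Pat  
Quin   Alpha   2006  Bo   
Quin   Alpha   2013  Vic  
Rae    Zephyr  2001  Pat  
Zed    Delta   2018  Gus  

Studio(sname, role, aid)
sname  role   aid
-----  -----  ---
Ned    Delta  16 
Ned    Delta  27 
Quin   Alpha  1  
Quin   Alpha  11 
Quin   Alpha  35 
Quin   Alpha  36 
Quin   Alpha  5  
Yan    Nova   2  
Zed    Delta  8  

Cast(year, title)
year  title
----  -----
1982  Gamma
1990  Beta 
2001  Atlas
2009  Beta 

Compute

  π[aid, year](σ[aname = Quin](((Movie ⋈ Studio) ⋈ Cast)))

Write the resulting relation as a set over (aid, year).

{(1, 1990), (11, 1990), (35, 1990), (36, 1990), (5, 1990)}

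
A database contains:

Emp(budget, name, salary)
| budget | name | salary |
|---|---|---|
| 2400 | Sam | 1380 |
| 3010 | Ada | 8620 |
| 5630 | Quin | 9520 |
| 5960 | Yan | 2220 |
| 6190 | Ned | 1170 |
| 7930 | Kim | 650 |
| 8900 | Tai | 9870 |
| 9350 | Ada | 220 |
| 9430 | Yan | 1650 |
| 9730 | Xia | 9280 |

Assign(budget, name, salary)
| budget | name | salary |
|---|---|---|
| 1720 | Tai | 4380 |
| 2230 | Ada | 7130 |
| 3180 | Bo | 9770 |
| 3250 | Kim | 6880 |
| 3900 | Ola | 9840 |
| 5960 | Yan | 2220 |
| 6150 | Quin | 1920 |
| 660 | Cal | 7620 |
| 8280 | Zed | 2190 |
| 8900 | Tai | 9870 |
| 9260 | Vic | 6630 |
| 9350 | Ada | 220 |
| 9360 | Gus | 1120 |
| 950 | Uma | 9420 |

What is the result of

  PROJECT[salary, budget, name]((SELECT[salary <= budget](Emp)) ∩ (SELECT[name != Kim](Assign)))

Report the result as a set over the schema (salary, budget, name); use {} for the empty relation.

{(220, 9350, Ada), (2220, 5960, Yan)}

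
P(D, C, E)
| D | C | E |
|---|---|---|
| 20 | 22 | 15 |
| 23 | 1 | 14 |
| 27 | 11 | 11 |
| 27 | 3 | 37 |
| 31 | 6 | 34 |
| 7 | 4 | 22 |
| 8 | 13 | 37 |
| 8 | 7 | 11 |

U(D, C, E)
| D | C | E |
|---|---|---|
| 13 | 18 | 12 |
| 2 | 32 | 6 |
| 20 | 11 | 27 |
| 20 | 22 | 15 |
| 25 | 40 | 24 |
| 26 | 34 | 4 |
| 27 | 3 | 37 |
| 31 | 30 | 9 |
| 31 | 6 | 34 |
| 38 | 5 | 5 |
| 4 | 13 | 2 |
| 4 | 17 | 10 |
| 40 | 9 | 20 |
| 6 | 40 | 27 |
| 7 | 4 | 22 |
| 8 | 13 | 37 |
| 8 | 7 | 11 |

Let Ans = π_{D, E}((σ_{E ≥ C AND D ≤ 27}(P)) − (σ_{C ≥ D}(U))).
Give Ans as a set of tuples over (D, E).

Filtering on E ≥ C AND D ≤ 27 leaves {(23, 1, 14), (27, 11, 11), (27, 3, 37), (7, 4, 22), (8, 13, 37), (8, 7, 11)}.
Filtering on C ≥ D leaves {(13, 18, 12), (2, 32, 6), (20, 22, 15), (25, 40, 24), (26, 34, 4), (4, 13, 2), (4, 17, 10), (6, 40, 27), (8, 13, 37)}.
Taking the difference: {(23, 1, 14), (27, 11, 11), (27, 3, 37), (7, 4, 22), (8, 7, 11)}
Projecting to D, E: {(23, 14), (27, 11), (27, 37), (7, 22), (8, 11)}

{(23, 14), (27, 11), (27, 37), (7, 22), (8, 11)}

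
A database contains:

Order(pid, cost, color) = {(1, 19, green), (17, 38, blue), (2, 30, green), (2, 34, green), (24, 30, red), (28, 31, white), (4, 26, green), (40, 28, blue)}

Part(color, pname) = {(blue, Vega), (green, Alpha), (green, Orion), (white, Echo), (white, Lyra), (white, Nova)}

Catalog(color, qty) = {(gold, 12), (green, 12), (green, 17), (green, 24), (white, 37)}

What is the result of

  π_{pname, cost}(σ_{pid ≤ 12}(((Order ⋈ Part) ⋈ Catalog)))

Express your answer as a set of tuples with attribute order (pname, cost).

{(Alpha, 19), (Alpha, 26), (Alpha, 30), (Alpha, 34), (Orion, 19), (Orion, 26), (Orion, 30), (Orion, 34)}

Order ⋈ Part (natural join on color): {(1, 19, green, Alpha), (1, 19, green, Orion), (17, 38, blue, Vega), (2, 30, green, Alpha), (2, 30, green, Orion), (2, 34, green, Alpha), (2, 34, green, Orion), (28, 31, white, Echo), (28, 31, white, Lyra), (28, 31, white, Nova), (4, 26, green, Alpha), (4, 26, green, Orion), (40, 28, blue, Vega)}
(Order ⋈ Part) ⋈ Catalog (natural join on color): {(1, 19, green, Alpha, 12), (1, 19, green, Alpha, 17), (1, 19, green, Alpha, 24), (1, 19, green, Orion, 12), (1, 19, green, Orion, 17), (1, 19, green, Orion, 24), (2, 30, green, Alpha, 12), (2, 30, green, Alpha, 17), (2, 30, green, Alpha, 24), (2, 30, green, Orion, 12), (2, 30, green, Orion, 17), (2, 30, green, Orion, 24), (2, 34, green, Alpha, 12), (2, 34, green, Alpha, 17), (2, 34, green, Alpha, 24), (2, 34, green, Orion, 12), (2, 34, green, Orion, 17), (2, 34, green, Orion, 24), (28, 31, white, Echo, 37), (28, 31, white, Lyra, 37), (28, 31, white, Nova, 37), (4, 26, green, Alpha, 12), (4, 26, green, Alpha, 17), (4, 26, green, Alpha, 24), (4, 26, green, Orion, 12), (4, 26, green, Orion, 17), (4, 26, green, Orion, 24)}
σ[pid ≤ 12]: keep tuples satisfying pid ≤ 12 → {(1, 19, green, Alpha, 12), (1, 19, green, Alpha, 17), (1, 19, green, Alpha, 24), (1, 19, green, Orion, 12), (1, 19, green, Orion, 17), (1, 19, green, Orion, 24), (2, 30, green, Alpha, 12), (2, 30, green, Alpha, 17), (2, 30, green, Alpha, 24), (2, 30, green, Orion, 12), (2, 30, green, Orion, 17), (2, 30, green, Orion, 24), (2, 34, green, Alpha, 12), (2, 34, green, Alpha, 17), (2, 34, green, Alpha, 24), (2, 34, green, Orion, 12), (2, 34, green, Orion, 17), (2, 34, green, Orion, 24), (4, 26, green, Alpha, 12), (4, 26, green, Alpha, 17), (4, 26, green, Alpha, 24), (4, 26, green, Orion, 12), (4, 26, green, Orion, 17), (4, 26, green, Orion, 24)}
Keep only column(s) pname, cost (16 duplicate(s) eliminated): {(Alpha, 19), (Alpha, 26), (Alpha, 30), (Alpha, 34), (Orion, 19), (Orion, 26), (Orion, 30), (Orion, 34)}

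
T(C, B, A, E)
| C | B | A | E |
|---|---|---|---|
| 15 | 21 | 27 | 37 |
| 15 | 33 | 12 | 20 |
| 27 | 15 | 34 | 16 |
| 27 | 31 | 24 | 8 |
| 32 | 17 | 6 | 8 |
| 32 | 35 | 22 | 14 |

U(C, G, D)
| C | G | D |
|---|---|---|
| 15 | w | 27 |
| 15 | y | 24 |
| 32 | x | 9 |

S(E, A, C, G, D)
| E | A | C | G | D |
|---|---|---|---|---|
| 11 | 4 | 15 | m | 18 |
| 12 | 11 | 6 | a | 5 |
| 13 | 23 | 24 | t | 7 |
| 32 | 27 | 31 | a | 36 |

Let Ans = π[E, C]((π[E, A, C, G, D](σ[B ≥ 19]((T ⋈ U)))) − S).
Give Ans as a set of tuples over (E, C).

{(14, 32), (20, 15), (37, 15)}

Joining T and U on C yields {(15, 21, 27, 37, w, 27), (15, 21, 27, 37, y, 24), (15, 33, 12, 20, w, 27), (15, 33, 12, 20, y, 24), (32, 17, 6, 8, x, 9), (32, 35, 22, 14, x, 9)}.
Apply σ_{B ≥ 19}; surviving tuples: {(15, 21, 27, 37, w, 27), (15, 21, 27, 37, y, 24), (15, 33, 12, 20, w, 27), (15, 33, 12, 20, y, 24), (32, 35, 22, 14, x, 9)}
π[E, A, C, G, D]: project onto (E, A, C, G, D) → {(14, 22, 32, x, 9), (20, 12, 15, w, 27), (20, 12, 15, y, 24), (37, 27, 15, w, 27), (37, 27, 15, y, 24)}
Set difference of the two operands is {(14, 22, 32, x, 9), (20, 12, 15, w, 27), (20, 12, 15, y, 24), (37, 27, 15, w, 27), (37, 27, 15, y, 24)}.
π[E, C]: project onto (E, C) (2 duplicate(s) eliminated) → {(14, 32), (20, 15), (37, 15)}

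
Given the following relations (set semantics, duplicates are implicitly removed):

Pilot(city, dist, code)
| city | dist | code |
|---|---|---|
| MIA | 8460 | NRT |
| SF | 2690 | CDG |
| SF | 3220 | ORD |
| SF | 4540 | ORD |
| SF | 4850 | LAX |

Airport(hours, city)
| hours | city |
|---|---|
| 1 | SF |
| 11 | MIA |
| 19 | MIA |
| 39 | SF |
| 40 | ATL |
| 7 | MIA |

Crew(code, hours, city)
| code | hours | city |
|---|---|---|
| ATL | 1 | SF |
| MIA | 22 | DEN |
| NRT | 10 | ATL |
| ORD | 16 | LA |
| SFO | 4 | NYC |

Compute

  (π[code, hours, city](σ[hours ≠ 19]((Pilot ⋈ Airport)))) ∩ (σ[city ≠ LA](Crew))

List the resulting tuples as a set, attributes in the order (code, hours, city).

{}

Natural join on city: {(MIA, 8460, NRT, 11), (MIA, 8460, NRT, 19), (MIA, 8460, NRT, 7), (SF, 2690, CDG, 1), (SF, 2690, CDG, 39), (SF, 3220, ORD, 1), (SF, 3220, ORD, 39), (SF, 4540, ORD, 1), (SF, 4540, ORD, 39), (SF, 4850, LAX, 1), (SF, 4850, LAX, 39)}
Apply σ_{hours ≠ 19}; surviving tuples: {(MIA, 8460, NRT, 11), (MIA, 8460, NRT, 7), (SF, 2690, CDG, 1), (SF, 2690, CDG, 39), (SF, 3220, ORD, 1), (SF, 3220, ORD, 39), (SF, 4540, ORD, 1), (SF, 4540, ORD, 39), (SF, 4850, LAX, 1), (SF, 4850, LAX, 39)}
π[code, hours, city]: project onto (code, hours, city) (2 duplicate(s) eliminated) → {(CDG, 1, SF), (CDG, 39, SF), (LAX, 1, SF), (LAX, 39, SF), (NRT, 11, MIA), (NRT, 7, MIA), (ORD, 1, SF), (ORD, 39, SF)}
Apply σ_{city ≠ LA}; surviving tuples: {(ATL, 1, SF), (MIA, 22, DEN), (NRT, 10, ATL), (SFO, 4, NYC)}
Intersection: {(CDG, 1, SF), (CDG, 39, SF), (LAX, 1, SF), (LAX, 39, SF), (NRT, 11, MIA), (NRT, 7, MIA), (ORD, 1, SF), (ORD, 39, SF)} with {(ATL, 1, SF), (MIA, 22, DEN), (NRT, 10, ATL), (SFO, 4, NYC)} → {}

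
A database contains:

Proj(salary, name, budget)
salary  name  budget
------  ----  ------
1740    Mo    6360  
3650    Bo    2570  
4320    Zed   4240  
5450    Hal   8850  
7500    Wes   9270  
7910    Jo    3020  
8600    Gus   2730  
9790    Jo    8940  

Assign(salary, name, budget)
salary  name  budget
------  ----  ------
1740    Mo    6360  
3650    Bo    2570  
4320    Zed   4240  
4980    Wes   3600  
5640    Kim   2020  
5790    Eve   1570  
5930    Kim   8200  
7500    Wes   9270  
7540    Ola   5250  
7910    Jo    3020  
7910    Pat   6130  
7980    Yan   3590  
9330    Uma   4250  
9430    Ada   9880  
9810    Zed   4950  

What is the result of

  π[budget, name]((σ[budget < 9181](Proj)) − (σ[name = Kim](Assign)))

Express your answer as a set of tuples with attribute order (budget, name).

{(2570, Bo), (2730, Gus), (3020, Jo), (4240, Zed), (6360, Mo), (8850, Hal), (8940, Jo)}

σ[budget < 9181]: keep tuples satisfying budget < 9181 → {(1740, Mo, 6360), (3650, Bo, 2570), (4320, Zed, 4240), (5450, Hal, 8850), (7910, Jo, 3020), (8600, Gus, 2730), (9790, Jo, 8940)}
σ[name = Kim]: keep tuples satisfying name = Kim → {(5640, Kim, 2020), (5930, Kim, 8200)}
Taking the difference: {(1740, Mo, 6360), (3650, Bo, 2570), (4320, Zed, 4240), (5450, Hal, 8850), (7910, Jo, 3020), (8600, Gus, 2730), (9790, Jo, 8940)}
Keep only column(s) budget, name: {(2570, Bo), (2730, Gus), (3020, Jo), (4240, Zed), (6360, Mo), (8850, Hal), (8940, Jo)}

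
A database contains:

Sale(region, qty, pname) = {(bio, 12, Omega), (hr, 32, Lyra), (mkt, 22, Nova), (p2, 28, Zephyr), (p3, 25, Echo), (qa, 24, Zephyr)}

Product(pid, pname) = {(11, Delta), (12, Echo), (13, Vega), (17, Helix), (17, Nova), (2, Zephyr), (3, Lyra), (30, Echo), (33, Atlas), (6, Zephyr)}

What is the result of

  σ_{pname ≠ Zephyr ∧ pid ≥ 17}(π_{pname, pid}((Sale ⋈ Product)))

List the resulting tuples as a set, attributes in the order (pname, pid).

Sale ⋈ Product (natural join on pname): {(hr, 32, Lyra, 3), (mkt, 22, Nova, 17), (p2, 28, Zephyr, 2), (p2, 28, Zephyr, 6), (p3, 25, Echo, 12), (p3, 25, Echo, 30), (qa, 24, Zephyr, 2), (qa, 24, Zephyr, 6)}
π_{pname, pid} gives {(Echo, 12), (Echo, 30), (Lyra, 3), (Nova, 17), (Zephyr, 2), (Zephyr, 6)} (2 duplicate(s) eliminated).
Apply σ_{pname ≠ Zephyr ∧ pid ≥ 17}; surviving tuples: {(Echo, 30), (Nova, 17)}

{(Echo, 30), (Nova, 17)}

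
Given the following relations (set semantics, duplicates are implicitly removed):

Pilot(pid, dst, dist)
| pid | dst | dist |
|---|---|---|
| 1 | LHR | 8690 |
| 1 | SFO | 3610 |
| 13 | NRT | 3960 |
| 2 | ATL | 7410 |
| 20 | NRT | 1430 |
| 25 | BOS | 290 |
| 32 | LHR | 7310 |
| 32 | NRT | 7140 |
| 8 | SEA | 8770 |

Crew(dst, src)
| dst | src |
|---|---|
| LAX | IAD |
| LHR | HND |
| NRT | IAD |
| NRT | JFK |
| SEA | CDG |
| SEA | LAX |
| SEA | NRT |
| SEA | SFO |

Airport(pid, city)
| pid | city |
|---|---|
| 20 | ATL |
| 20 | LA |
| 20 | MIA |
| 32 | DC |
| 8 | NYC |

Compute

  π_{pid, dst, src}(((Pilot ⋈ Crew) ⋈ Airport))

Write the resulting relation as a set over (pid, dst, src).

{(20, NRT, IAD), (20, NRT, JFK), (32, LHR, HND), (32, NRT, IAD), (32, NRT, JFK), (8, SEA, CDG), (8, SEA, LAX), (8, SEA, NRT), (8, SEA, SFO)}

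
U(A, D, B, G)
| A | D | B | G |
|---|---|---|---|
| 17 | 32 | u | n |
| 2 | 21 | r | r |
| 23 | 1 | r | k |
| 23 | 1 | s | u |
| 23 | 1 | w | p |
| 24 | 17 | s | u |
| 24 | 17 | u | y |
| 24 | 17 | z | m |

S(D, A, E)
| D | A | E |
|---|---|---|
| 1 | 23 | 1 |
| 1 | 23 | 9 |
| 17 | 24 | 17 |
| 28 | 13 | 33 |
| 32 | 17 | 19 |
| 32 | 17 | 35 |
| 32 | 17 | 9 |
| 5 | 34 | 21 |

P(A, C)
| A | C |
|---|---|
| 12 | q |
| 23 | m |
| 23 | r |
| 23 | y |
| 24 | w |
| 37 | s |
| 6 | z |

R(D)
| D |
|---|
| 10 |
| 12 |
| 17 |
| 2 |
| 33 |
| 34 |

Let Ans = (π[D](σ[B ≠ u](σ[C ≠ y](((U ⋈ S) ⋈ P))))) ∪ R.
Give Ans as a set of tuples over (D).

Natural join on A, D: {(17, 32, u, n, 19), (17, 32, u, n, 35), (17, 32, u, n, 9), (23, 1, r, k, 1), (23, 1, r, k, 9), (23, 1, s, u, 1), (23, 1, s, u, 9), (23, 1, w, p, 1), (23, 1, w, p, 9), (24, 17, s, u, 17), (24, 17, u, y, 17), (24, 17, z, m, 17)}
Natural join on A: {(23, 1, r, k, 1, m), (23, 1, r, k, 1, r), (23, 1, r, k, 1, y), (23, 1, r, k, 9, m), (23, 1, r, k, 9, r), (23, 1, r, k, 9, y), (23, 1, s, u, 1, m), (23, 1, s, u, 1, r), (23, 1, s, u, 1, y), (23, 1, s, u, 9, m), (23, 1, s, u, 9, r), (23, 1, s, u, 9, y), (23, 1, w, p, 1, m), (23, 1, w, p, 1, r), (23, 1, w, p, 1, y), (23, 1, w, p, 9, m), (23, 1, w, p, 9, r), (23, 1, w, p, 9, y), (24, 17, s, u, 17, w), (24, 17, u, y, 17, w), (24, 17, z, m, 17, w)}
σ[C ≠ y]: keep tuples satisfying C ≠ y → {(23, 1, r, k, 1, m), (23, 1, r, k, 1, r), (23, 1, r, k, 9, m), (23, 1, r, k, 9, r), (23, 1, s, u, 1, m), (23, 1, s, u, 1, r), (23, 1, s, u, 9, m), (23, 1, s, u, 9, r), (23, 1, w, p, 1, m), (23, 1, w, p, 1, r), (23, 1, w, p, 9, m), (23, 1, w, p, 9, r), (24, 17, s, u, 17, w), (24, 17, u, y, 17, w), (24, 17, z, m, 17, w)}
σ[B ≠ u]: keep tuples satisfying B ≠ u → {(23, 1, r, k, 1, m), (23, 1, r, k, 1, r), (23, 1, r, k, 9, m), (23, 1, r, k, 9, r), (23, 1, s, u, 1, m), (23, 1, s, u, 1, r), (23, 1, s, u, 9, m), (23, 1, s, u, 9, r), (23, 1, w, p, 1, m), (23, 1, w, p, 1, r), (23, 1, w, p, 9, m), (23, 1, w, p, 9, r), (24, 17, s, u, 17, w), (24, 17, z, m, 17, w)}
π[D]: project onto (D) (12 duplicate(s) eliminated) → {1, 17}
Taking the union: {1, 10, 12, 17, 2, 33, 34}

{1, 10, 12, 17, 2, 33, 34}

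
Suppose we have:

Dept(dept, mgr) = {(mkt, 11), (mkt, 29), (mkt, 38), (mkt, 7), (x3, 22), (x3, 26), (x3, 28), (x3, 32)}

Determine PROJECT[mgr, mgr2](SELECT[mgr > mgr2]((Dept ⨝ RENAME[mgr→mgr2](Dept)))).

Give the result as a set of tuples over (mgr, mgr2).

ρ[mgr→mgr2]: schema becomes (dept, mgr2); tuples unchanged.
Natural join on dept: {(mkt, 11, 11), (mkt, 11, 29), (mkt, 11, 38), (mkt, 11, 7), (mkt, 29, 11), (mkt, 29, 29), (mkt, 29, 38), (mkt, 29, 7), (mkt, 38, 11), (mkt, 38, 29), (mkt, 38, 38), (mkt, 38, 7), (mkt, 7, 11), (mkt, 7, 29), (mkt, 7, 38), (mkt, 7, 7), (x3, 22, 22), (x3, 22, 26), (x3, 22, 28), (x3, 22, 32), (x3, 26, 22), (x3, 26, 26), (x3, 26, 28), (x3, 26, 32), (x3, 28, 22), (x3, 28, 26), (x3, 28, 28), (x3, 28, 32), (x3, 32, 22), (x3, 32, 26), (x3, 32, 28), (x3, 32, 32)}
Selection mgr > mgr2: {(mkt, 11, 7), (mkt, 29, 11), (mkt, 29, 7), (mkt, 38, 11), (mkt, 38, 29), (mkt, 38, 7), (x3, 26, 22), (x3, 28, 22), (x3, 28, 26), (x3, 32, 22), (x3, 32, 26), (x3, 32, 28)}
Keep only column(s) mgr, mgr2: {(11, 7), (26, 22), (28, 22), (28, 26), (29, 11), (29, 7), (32, 22), (32, 26), (32, 28), (38, 11), (38, 29), (38, 7)}

{(11, 7), (26, 22), (28, 22), (28, 26), (29, 11), (29, 7), (32, 22), (32, 26), (32, 28), (38, 11), (38, 29), (38, 7)}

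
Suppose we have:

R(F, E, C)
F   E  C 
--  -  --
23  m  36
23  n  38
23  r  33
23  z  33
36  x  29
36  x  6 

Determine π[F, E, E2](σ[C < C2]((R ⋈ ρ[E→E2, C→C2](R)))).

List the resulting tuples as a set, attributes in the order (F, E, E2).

{(23, m, n), (23, r, m), (23, r, n), (23, z, m), (23, z, n), (36, x, x)}

ρ[E→E2, C→C2]: schema becomes (F, E2, C2); tuples unchanged.
Joining R and ρ[E→E2, C→C2](R) on F yields {(23, m, 36, m, 36), (23, m, 36, n, 38), (23, m, 36, r, 33), (23, m, 36, z, 33), (23, n, 38, m, 36), (23, n, 38, n, 38), (23, n, 38, r, 33), (23, n, 38, z, 33), (23, r, 33, m, 36), (23, r, 33, n, 38), (23, r, 33, r, 33), (23, r, 33, z, 33), (23, z, 33, m, 36), (23, z, 33, n, 38), (23, z, 33, r, 33), (23, z, 33, z, 33), (36, x, 29, x, 29), (36, x, 29, x, 6), (36, x, 6, x, 29), (36, x, 6, x, 6)}.
σ[C < C2]: keep tuples satisfying C < C2 → {(23, m, 36, n, 38), (23, r, 33, m, 36), (23, r, 33, n, 38), (23, z, 33, m, 36), (23, z, 33, n, 38), (36, x, 6, x, 29)}
Keep only column(s) F, E, E2: {(23, m, n), (23, r, m), (23, r, n), (23, z, m), (23, z, n), (36, x, x)}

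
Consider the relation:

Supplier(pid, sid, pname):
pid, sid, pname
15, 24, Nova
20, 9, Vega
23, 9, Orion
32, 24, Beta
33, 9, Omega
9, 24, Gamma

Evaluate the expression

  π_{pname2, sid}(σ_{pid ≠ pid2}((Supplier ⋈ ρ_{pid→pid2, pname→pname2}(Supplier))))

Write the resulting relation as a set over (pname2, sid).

{(Beta, 24), (Gamma, 24), (Nova, 24), (Omega, 9), (Orion, 9), (Vega, 9)}

ρ[pid→pid2, pname→pname2]: schema becomes (pid2, sid, pname2); tuples unchanged.
Joining Supplier and ρ_{pid→pid2, pname→pname2}(Supplier) on sid yields {(15, 24, Nova, 15, Nova), (15, 24, Nova, 32, Beta), (15, 24, Nova, 9, Gamma), (20, 9, Vega, 20, Vega), (20, 9, Vega, 23, Orion), (20, 9, Vega, 33, Omega), (23, 9, Orion, 20, Vega), (23, 9, Orion, 23, Orion), (23, 9, Orion, 33, Omega), (32, 24, Beta, 15, Nova), (32, 24, Beta, 32, Beta), (32, 24, Beta, 9, Gamma), (33, 9, Omega, 20, Vega), (33, 9, Omega, 23, Orion), (33, 9, Omega, 33, Omega), (9, 24, Gamma, 15, Nova), (9, 24, Gamma, 32, Beta), (9, 24, Gamma, 9, Gamma)}.
Filtering on pid ≠ pid2 leaves {(15, 24, Nova, 32, Beta), (15, 24, Nova, 9, Gamma), (20, 9, Vega, 23, Orion), (20, 9, Vega, 33, Omega), (23, 9, Orion, 20, Vega), (23, 9, Orion, 33, Omega), (32, 24, Beta, 15, Nova), (32, 24, Beta, 9, Gamma), (33, 9, Omega, 20, Vega), (33, 9, Omega, 23, Orion), (9, 24, Gamma, 15, Nova), (9, 24, Gamma, 32, Beta)}.
π[pname2, sid]: project onto (pname2, sid) (6 duplicate(s) eliminated) → {(Beta, 24), (Gamma, 24), (Nova, 24), (Omega, 9), (Orion, 9), (Vega, 9)}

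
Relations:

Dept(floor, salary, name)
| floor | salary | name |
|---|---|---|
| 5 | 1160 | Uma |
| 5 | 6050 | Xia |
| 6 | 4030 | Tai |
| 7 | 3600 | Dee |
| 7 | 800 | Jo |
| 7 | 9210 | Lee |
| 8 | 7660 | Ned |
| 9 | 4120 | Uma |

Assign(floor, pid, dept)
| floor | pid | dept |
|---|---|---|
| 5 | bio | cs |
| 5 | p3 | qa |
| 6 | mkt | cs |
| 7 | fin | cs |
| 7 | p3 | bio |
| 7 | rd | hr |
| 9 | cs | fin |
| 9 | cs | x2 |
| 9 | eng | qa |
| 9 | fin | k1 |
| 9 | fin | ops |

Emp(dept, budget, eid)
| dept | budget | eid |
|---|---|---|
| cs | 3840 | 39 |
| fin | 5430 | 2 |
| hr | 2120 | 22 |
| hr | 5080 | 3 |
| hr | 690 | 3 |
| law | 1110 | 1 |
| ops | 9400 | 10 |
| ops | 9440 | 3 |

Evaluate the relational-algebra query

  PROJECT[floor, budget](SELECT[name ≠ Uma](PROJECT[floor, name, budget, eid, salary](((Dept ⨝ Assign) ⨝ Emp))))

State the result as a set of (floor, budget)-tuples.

Natural join on floor: {(5, 1160, Uma, bio, cs), (5, 1160, Uma, p3, qa), (5, 6050, Xia, bio, cs), (5, 6050, Xia, p3, qa), (6, 4030, Tai, mkt, cs), (7, 3600, Dee, fin, cs), (7, 3600, Dee, p3, bio), (7, 3600, Dee, rd, hr), (7, 800, Jo, fin, cs), (7, 800, Jo, p3, bio), (7, 800, Jo, rd, hr), (7, 9210, Lee, fin, cs), (7, 9210, Lee, p3, bio), (7, 9210, Lee, rd, hr), (9, 4120, Uma, cs, fin), (9, 4120, Uma, cs, x2), (9, 4120, Uma, eng, qa), (9, 4120, Uma, fin, k1), (9, 4120, Uma, fin, ops)}
Natural join on dept: {(5, 1160, Uma, bio, cs, 3840, 39), (5, 6050, Xia, bio, cs, 3840, 39), (6, 4030, Tai, mkt, cs, 3840, 39), (7, 3600, Dee, fin, cs, 3840, 39), (7, 3600, Dee, rd, hr, 2120, 22), (7, 3600, Dee, rd, hr, 5080, 3), (7, 3600, Dee, rd, hr, 690, 3), (7, 800, Jo, fin, cs, 3840, 39), (7, 800, Jo, rd, hr, 2120, 22), (7, 800, Jo, rd, hr, 5080, 3), (7, 800, Jo, rd, hr, 690, 3), (7, 9210, Lee, fin, cs, 3840, 39), (7, 9210, Lee, rd, hr, 2120, 22), (7, 9210, Lee, rd, hr, 5080, 3), (7, 9210, Lee, rd, hr, 690, 3), (9, 4120, Uma, cs, fin, 5430, 2), (9, 4120, Uma, fin, ops, 9400, 10), (9, 4120, Uma, fin, ops, 9440, 3)}
Keep only column(s) floor, name, budget, eid, salary: {(5, Uma, 3840, 39, 1160), (5, Xia, 3840, 39, 6050), (6, Tai, 3840, 39, 4030), (7, Dee, 2120, 22, 3600), (7, Dee, 3840, 39, 3600), (7, Dee, 5080, 3, 3600), (7, Dee, 690, 3, 3600), (7, Jo, 2120, 22, 800), (7, Jo, 3840, 39, 800), (7, Jo, 5080, 3, 800), (7, Jo, 690, 3, 800), (7, Lee, 2120, 22, 9210), (7, Lee, 3840, 39, 9210), (7, Lee, 5080, 3, 9210), (7, Lee, 690, 3, 9210), (9, Uma, 5430, 2, 4120), (9, Uma, 9400, 10, 4120), (9, Uma, 9440, 3, 4120)}
Selection name ≠ Uma: {(5, Xia, 3840, 39, 6050), (6, Tai, 3840, 39, 4030), (7, Dee, 2120, 22, 3600), (7, Dee, 3840, 39, 3600), (7, Dee, 5080, 3, 3600), (7, Dee, 690, 3, 3600), (7, Jo, 2120, 22, 800), (7, Jo, 3840, 39, 800), (7, Jo, 5080, 3, 800), (7, Jo, 690, 3, 800), (7, Lee, 2120, 22, 9210), (7, Lee, 3840, 39, 9210), (7, Lee, 5080, 3, 9210), (7, Lee, 690, 3, 9210)}
Keep only column(s) floor, budget (8 duplicate(s) eliminated): {(5, 3840), (6, 3840), (7, 2120), (7, 3840), (7, 5080), (7, 690)}

{(5, 3840), (6, 3840), (7, 2120), (7, 3840), (7, 5080), (7, 690)}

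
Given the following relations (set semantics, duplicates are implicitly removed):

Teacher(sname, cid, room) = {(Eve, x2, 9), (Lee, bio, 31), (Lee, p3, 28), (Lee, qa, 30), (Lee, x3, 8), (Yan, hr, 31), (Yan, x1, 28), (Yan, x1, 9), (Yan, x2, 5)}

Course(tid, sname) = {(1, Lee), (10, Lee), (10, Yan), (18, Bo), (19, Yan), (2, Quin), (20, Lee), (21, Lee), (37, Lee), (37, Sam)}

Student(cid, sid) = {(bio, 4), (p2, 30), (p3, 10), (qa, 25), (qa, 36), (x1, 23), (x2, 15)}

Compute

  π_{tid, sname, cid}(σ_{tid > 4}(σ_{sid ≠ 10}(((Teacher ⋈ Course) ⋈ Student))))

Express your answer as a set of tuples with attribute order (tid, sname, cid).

Natural join on sname: {(Lee, bio, 31, 1), (Lee, bio, 31, 10), (Lee, bio, 31, 20), (Lee, bio, 31, 21), (Lee, bio, 31, 37), (Lee, p3, 28, 1), (Lee, p3, 28, 10), (Lee, p3, 28, 20), (Lee, p3, 28, 21), (Lee, p3, 28, 37), (Lee, qa, 30, 1), (Lee, qa, 30, 10), (Lee, qa, 30, 20), (Lee, qa, 30, 21), (Lee, qa, 30, 37), (Lee, x3, 8, 1), (Lee, x3, 8, 10), (Lee, x3, 8, 20), (Lee, x3, 8, 21), (Lee, x3, 8, 37), (Yan, hr, 31, 10), (Yan, hr, 31, 19), (Yan, x1, 28, 10), (Yan, x1, 28, 19), (Yan, x1, 9, 10), (Yan, x1, 9, 19), (Yan, x2, 5, 10), (Yan, x2, 5, 19)}
Natural join on cid: {(Lee, bio, 31, 1, 4), (Lee, bio, 31, 10, 4), (Lee, bio, 31, 20, 4), (Lee, bio, 31, 21, 4), (Lee, bio, 31, 37, 4), (Lee, p3, 28, 1, 10), (Lee, p3, 28, 10, 10), (Lee, p3, 28, 20, 10), (Lee, p3, 28, 21, 10), (Lee, p3, 28, 37, 10), (Lee, qa, 30, 1, 25), (Lee, qa, 30, 1, 36), (Lee, qa, 30, 10, 25), (Lee, qa, 30, 10, 36), (Lee, qa, 30, 20, 25), (Lee, qa, 30, 20, 36), (Lee, qa, 30, 21, 25), (Lee, qa, 30, 21, 36), (Lee, qa, 30, 37, 25), (Lee, qa, 30, 37, 36), (Yan, x1, 28, 10, 23), (Yan, x1, 28, 19, 23), (Yan, x1, 9, 10, 23), (Yan, x1, 9, 19, 23), (Yan, x2, 5, 10, 15), (Yan, x2, 5, 19, 15)}
σ[sid ≠ 10]: keep tuples satisfying sid ≠ 10 → {(Lee, bio, 31, 1, 4), (Lee, bio, 31, 10, 4), (Lee, bio, 31, 20, 4), (Lee, bio, 31, 21, 4), (Lee, bio, 31, 37, 4), (Lee, qa, 30, 1, 25), (Lee, qa, 30, 1, 36), (Lee, qa, 30, 10, 25), (Lee, qa, 30, 10, 36), (Lee, qa, 30, 20, 25), (Lee, qa, 30, 20, 36), (Lee, qa, 30, 21, 25), (Lee, qa, 30, 21, 36), (Lee, qa, 30, 37, 25), (Lee, qa, 30, 37, 36), (Yan, x1, 28, 10, 23), (Yan, x1, 28, 19, 23), (Yan, x1, 9, 10, 23), (Yan, x1, 9, 19, 23), (Yan, x2, 5, 10, 15), (Yan, x2, 5, 19, 15)}
σ[tid > 4]: keep tuples satisfying tid > 4 → {(Lee, bio, 31, 10, 4), (Lee, bio, 31, 20, 4), (Lee, bio, 31, 21, 4), (Lee, bio, 31, 37, 4), (Lee, qa, 30, 10, 25), (Lee, qa, 30, 10, 36), (Lee, qa, 30, 20, 25), (Lee, qa, 30, 20, 36), (Lee, qa, 30, 21, 25), (Lee, qa, 30, 21, 36), (Lee, qa, 30, 37, 25), (Lee, qa, 30, 37, 36), (Yan, x1, 28, 10, 23), (Yan, x1, 28, 19, 23), (Yan, x1, 9, 10, 23), (Yan, x1, 9, 19, 23), (Yan, x2, 5, 10, 15), (Yan, x2, 5, 19, 15)}
Projecting to tid, sname, cid (6 duplicate(s) eliminated): {(10, Lee, bio), (10, Lee, qa), (10, Yan, x1), (10, Yan, x2), (19, Yan, x1), (19, Yan, x2), (20, Lee, bio), (20, Lee, qa), (21, Lee, bio), (21, Lee, qa), (37, Lee, bio), (37, Lee, qa)}

{(10, Lee, bio), (10, Lee, qa), (10, Yan, x1), (10, Yan, x2), (19, Yan, x1), (19, Yan, x2), (20, Lee, bio), (20, Lee, qa), (21, Lee, bio), (21, Lee, qa), (37, Lee, bio), (37, Lee, qa)}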